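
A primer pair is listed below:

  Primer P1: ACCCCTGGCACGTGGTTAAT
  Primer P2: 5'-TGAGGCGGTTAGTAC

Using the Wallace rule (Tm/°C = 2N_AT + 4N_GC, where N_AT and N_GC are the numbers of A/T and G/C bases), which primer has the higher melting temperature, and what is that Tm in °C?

Primer P1, 62°C

Primer P1: A+T=9, G+C=11 → Tm = 2(9)+4(11) = 62°C
Primer P2: A+T=7, G+C=8 → Tm = 2(7)+4(8) = 46°C
62°C vs 46°C → primer P1 is higher.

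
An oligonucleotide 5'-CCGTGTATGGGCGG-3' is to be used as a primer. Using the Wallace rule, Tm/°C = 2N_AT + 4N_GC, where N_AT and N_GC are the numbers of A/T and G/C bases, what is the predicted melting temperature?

Base counts: A=1, G=7, C=3, T=3
AT pairs contribute 4, GC pairs contribute 10.
Tm = 2×4 + 4×10 = 48°C

48°C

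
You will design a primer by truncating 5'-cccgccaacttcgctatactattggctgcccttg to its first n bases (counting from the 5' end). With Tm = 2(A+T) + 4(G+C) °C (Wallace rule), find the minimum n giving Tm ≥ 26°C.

n = 7

First 6 bases: CCCGCC → Tm = 24°C (< 26°C)
First 7 bases: CCCGCCA → Tm = 26°C (≥ 26°C)
Each additional base adds 2°C (A/T) or 4°C (G/C), so Tm is non-decreasing in n; n = 7 is the first length to reach 26°C.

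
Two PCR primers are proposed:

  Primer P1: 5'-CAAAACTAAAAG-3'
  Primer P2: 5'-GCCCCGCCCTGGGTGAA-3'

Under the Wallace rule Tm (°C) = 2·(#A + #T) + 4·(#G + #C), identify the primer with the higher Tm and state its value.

Primer P1: A+T=9, G+C=3 → Tm = 2(9)+4(3) = 30°C
Primer P2: A+T=4, G+C=13 → Tm = 2(4)+4(13) = 60°C
30°C vs 60°C → primer P2 is higher.

Primer P2, 60°C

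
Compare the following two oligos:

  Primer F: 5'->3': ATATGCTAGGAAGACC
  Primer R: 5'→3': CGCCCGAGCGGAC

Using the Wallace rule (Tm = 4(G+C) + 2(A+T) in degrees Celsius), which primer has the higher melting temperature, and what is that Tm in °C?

Primer R, 48°C

Primer F: A+T=9, G+C=7 → Tm = 2(9)+4(7) = 46°C
Primer R: A+T=2, G+C=11 → Tm = 2(2)+4(11) = 48°C
46°C vs 48°C → primer R is higher.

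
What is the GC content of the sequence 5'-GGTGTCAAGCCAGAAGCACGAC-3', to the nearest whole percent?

Base counts: G=7, C=6, T=2, A=7
G+C = 7 + 6 = 13 out of 22 bases
%GC = 13/22 × 100 = 59.09% ≈ 59%

59%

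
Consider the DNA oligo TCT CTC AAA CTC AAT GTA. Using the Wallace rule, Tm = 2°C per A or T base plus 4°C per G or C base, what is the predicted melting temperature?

48°C

Base counts: T=6, G=1, A=6, C=5
So N_AT = 12 and N_GC = 6.
Tm = 2(12) + 4(6) = 24 + 24 = 48°C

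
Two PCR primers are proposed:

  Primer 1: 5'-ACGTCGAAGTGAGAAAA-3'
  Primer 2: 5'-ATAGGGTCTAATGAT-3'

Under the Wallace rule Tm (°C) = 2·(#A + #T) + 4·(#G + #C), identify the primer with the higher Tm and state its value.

Primer 1: A+T=10, G+C=7 → Tm = 2(10)+4(7) = 48°C
Primer 2: A+T=10, G+C=5 → Tm = 2(10)+4(5) = 40°C
48°C vs 40°C → primer 1 is higher.

Primer 1, 48°C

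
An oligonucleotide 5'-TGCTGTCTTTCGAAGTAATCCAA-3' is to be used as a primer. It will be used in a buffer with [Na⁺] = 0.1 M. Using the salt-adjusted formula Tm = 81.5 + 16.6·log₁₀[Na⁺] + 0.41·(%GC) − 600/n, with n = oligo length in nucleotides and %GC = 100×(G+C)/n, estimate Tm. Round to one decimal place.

54.9°C

Length n = 23. Scanning the sequence gives G=4, T=8, C=5, A=6.
G+C = 9, so %GC = 9/23 × 100 = 39.13%
Salt term: 16.6 × (-1) = -16.6
GC term: 0.41 × 39.13 = 16.043; length term: −600/23 = −26.087
Tm = 81.5 + (-16.6) + 16.043 − 26.087 = 54.856 → 54.9°C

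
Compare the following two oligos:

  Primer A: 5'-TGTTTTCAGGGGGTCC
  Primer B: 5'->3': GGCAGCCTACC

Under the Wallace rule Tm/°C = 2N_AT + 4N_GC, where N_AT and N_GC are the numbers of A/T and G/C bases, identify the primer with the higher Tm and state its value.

Primer A, 50°C

Primer A: A+T=7, G+C=9 → Tm = 2(7)+4(9) = 50°C
Primer B: A+T=3, G+C=8 → Tm = 2(3)+4(8) = 38°C
50°C vs 38°C → primer A is higher.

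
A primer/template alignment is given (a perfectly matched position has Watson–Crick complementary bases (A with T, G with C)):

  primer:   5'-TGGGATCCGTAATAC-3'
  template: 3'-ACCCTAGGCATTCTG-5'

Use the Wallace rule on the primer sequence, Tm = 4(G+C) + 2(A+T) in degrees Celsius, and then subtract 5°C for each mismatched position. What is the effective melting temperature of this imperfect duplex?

Primer base counts: A=4, T=4, G=4, C=3 → A+T=8, G+C=7
Perfect-match Tm = 2(8) + 4(7) = 16 + 28 = 44°C
Mismatches (positions where the bases are not complementary): 1 (at position 13)
Effective Tm = 44 − 1×5 = 44 − 5 = 39°C

39°C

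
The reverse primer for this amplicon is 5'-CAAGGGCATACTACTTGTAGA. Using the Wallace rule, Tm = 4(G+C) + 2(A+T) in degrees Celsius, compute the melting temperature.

60°C

Counting bases: T=5, A=7, G=5, C=4
AT pairs contribute 12, GC pairs contribute 9.
Tm = 2(12) + 4(9) = 24 + 36 = 60°C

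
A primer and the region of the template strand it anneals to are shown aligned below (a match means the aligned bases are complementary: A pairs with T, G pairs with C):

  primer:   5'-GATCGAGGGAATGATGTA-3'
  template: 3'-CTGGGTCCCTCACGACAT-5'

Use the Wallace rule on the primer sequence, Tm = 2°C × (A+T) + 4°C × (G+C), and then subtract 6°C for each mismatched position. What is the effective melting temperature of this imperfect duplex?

28°C

Primer base counts: A=6, T=4, G=7, C=1 → A+T=10, G+C=8
Perfect-match Tm = 2(10) + 4(8) = 20 + 32 = 52°C
Mismatches (positions where the bases are not complementary): 4 (at positions 3, 5, 11, 14)
Effective Tm = 52 − 4×6 = 52 − 24 = 28°C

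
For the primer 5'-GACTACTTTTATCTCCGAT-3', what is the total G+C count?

G=2, A=4, C=5, T=8
G+C = 2 + 5 = 7

7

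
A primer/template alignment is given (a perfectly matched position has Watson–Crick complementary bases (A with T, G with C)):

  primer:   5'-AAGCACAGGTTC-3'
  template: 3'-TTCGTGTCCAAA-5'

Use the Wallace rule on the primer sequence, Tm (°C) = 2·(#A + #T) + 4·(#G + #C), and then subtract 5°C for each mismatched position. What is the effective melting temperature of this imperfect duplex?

31°C

Primer base counts: A=4, T=2, G=3, C=3 → A+T=6, G+C=6
Perfect-match Tm = 2(6) + 4(6) = 12 + 24 = 36°C
Mismatches (positions where the bases are not complementary): 1 (at position 12)
Effective Tm = 36 − 1×5 = 36 − 5 = 31°C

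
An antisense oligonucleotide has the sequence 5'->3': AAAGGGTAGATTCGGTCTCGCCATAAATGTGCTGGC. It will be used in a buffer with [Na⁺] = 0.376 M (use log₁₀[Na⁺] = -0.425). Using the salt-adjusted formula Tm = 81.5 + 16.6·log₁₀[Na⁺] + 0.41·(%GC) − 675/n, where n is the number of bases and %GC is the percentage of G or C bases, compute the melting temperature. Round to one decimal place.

Length n = 36. Scanning the sequence gives G=11, T=9, A=9, C=7.
G+C = 18, so %GC = 18/36 × 100 = 50%
Salt term: 16.6 × (-0.425) = -7.055
GC term: 0.41 × 50 = 20.5; length term: −675/36 = −18.75
Tm = 81.5 + (-7.055) + 20.5 − 18.75 = 76.195 → 76.2°C

76.2°C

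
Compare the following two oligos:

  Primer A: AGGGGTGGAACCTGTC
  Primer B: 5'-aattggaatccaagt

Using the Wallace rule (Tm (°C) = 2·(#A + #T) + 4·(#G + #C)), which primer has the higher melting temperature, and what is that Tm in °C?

Primer A: A+T=6, G+C=10 → Tm = 2(6)+4(10) = 52°C
Primer B: A+T=10, G+C=5 → Tm = 2(10)+4(5) = 40°C
52°C vs 40°C → primer A is higher.

Primer A, 52°C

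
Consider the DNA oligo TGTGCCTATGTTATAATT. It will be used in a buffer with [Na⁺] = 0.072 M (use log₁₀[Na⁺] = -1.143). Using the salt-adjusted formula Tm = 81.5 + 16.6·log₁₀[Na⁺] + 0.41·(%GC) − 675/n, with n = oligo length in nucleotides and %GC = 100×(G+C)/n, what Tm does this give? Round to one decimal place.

Length n = 18. Base counts: T=9, A=4, C=2, G=3
G+C = 5, so %GC = 5/18 × 100 = 27.778%
Salt term: 16.6 × (-1.143) = -18.974
GC term: 0.41 × 27.778 = 11.389; length term: −675/18 = −37.5
Tm = 81.5 + (-18.974) + 11.389 − 37.5 = 36.415 → 36.4°C

36.4°C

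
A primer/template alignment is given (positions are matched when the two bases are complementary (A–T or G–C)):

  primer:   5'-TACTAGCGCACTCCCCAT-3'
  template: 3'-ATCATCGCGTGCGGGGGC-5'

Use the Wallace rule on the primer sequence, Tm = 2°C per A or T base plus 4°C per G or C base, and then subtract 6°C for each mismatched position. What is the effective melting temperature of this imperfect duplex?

32°C

Primer base counts: A=4, T=4, G=2, C=8 → A+T=8, G+C=10
Perfect-match Tm = 2(8) + 4(10) = 16 + 40 = 56°C
Mismatches (positions where the bases are not complementary): 4 (at positions 3, 12, 17, 18)
Effective Tm = 56 − 4×6 = 56 − 24 = 32°C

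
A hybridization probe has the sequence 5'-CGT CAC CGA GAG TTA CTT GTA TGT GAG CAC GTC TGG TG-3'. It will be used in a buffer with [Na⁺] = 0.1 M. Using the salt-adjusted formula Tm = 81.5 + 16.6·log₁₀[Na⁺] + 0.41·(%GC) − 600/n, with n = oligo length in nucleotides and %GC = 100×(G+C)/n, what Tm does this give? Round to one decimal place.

70.7°C

Length n = 38. A=7, G=12, T=11, C=8
G+C = 20, so %GC = 20/38 × 100 = 52.632%
Salt term: 16.6 × (-1) = -16.6
GC term: 0.41 × 52.632 = 21.579; length term: −600/38 = −15.789
Tm = 81.5 + (-16.6) + 21.579 − 15.789 = 70.69 → 70.7°C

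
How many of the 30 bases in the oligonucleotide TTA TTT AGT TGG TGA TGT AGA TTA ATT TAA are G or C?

Base counts: A=9, G=6, C=0, T=15
Total G or C: 6 + 0 = 6

6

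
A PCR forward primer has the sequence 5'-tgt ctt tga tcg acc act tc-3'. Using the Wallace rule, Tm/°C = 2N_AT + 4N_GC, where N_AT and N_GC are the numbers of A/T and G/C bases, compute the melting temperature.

T=8, C=6, G=3, A=3
A+T = 11, G+C = 9
Tm = 2(11) + 4(9) = 22 + 36 = 58°C

58°C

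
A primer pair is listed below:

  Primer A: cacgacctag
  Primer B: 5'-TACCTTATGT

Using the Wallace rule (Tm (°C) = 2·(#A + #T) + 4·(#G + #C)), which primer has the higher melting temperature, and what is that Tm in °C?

Primer A: A+T=4, G+C=6 → Tm = 2(4)+4(6) = 32°C
Primer B: A+T=7, G+C=3 → Tm = 2(7)+4(3) = 26°C
32°C vs 26°C → primer A is higher.

Primer A, 32°C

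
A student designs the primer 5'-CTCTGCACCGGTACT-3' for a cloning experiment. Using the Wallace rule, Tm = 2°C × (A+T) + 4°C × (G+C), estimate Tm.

48°C

A=2, C=6, G=3, T=4
So N_AT = 6 and N_GC = 9.
Tm = 2×6 + 4×9 = 48°C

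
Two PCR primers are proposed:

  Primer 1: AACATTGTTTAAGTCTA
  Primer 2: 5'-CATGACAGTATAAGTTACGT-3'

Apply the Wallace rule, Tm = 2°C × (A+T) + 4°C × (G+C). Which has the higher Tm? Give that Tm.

Primer 1: A+T=13, G+C=4 → Tm = 2(13)+4(4) = 42°C
Primer 2: A+T=13, G+C=7 → Tm = 2(13)+4(7) = 54°C
42°C vs 54°C → primer 2 is higher.

Primer 2, 54°C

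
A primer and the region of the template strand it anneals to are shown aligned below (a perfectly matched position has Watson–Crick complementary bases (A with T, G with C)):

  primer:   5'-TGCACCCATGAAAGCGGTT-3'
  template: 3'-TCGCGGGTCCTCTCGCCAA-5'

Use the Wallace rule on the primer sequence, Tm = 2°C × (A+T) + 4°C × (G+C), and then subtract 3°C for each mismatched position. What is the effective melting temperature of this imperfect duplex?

46°C

Primer base counts: A=5, T=4, G=5, C=5 → A+T=9, G+C=10
Perfect-match Tm = 2(9) + 4(10) = 18 + 40 = 58°C
Mismatches (positions where the bases are not complementary): 4 (at positions 1, 4, 9, 12)
Effective Tm = 58 − 4×3 = 58 − 12 = 46°C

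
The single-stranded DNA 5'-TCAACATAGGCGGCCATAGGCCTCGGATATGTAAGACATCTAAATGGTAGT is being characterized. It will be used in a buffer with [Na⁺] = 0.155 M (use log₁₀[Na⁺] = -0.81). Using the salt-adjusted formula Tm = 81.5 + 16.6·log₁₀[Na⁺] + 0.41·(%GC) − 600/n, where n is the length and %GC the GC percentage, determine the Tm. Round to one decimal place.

74.8°C

Length n = 51. Counting bases: A=16, C=10, T=12, G=13
G+C = 23, so %GC = 23/51 × 100 = 45.098%
Salt term: 16.6 × (-0.81) = -13.446
GC term: 0.41 × 45.098 = 18.49; length term: −600/51 = −11.765
Tm = 81.5 + (-13.446) + 18.49 − 11.765 = 74.779 → 74.8°C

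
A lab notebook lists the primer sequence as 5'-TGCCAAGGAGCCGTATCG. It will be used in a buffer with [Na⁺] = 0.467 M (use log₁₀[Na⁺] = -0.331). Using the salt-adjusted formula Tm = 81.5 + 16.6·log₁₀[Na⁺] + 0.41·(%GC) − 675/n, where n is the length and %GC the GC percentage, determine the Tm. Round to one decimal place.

Length n = 18. G=6, A=4, C=5, T=3
G+C = 11, so %GC = 11/18 × 100 = 61.111%
Salt term: 16.6 × (-0.331) = -5.495
GC term: 0.41 × 61.111 = 25.056; length term: −675/18 = −37.5
Tm = 81.5 + (-5.495) + 25.056 − 37.5 = 63.561 → 63.6°C

63.6°C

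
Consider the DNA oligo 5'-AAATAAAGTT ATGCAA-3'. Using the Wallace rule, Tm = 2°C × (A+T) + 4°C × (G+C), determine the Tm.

Counting bases: T=4, A=9, G=2, C=1
So N_AT = 13 and N_GC = 3.
Tm = 4·3 + 2·13 = 12 + 26 = 38°C

38°C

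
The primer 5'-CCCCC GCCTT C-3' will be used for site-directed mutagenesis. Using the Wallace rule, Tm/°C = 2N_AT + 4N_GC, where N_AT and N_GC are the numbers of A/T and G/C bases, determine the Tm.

Scanning the sequence gives A=0, G=1, C=8, T=2.
So N_AT = 2 and N_GC = 9.
Tm = 4·9 + 2·2 = 36 + 4 = 40°C

40°C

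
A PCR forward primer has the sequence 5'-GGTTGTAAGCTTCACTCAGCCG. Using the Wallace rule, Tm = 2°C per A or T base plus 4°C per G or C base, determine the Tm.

Scanning the sequence gives T=6, G=6, C=6, A=4.
A+T = 10, G+C = 12
Tm = 2(10) + 4(12) = 20 + 48 = 68°C

68°C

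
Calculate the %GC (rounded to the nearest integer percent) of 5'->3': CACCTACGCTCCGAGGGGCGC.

Scanning the sequence gives A=3, G=7, C=9, T=2.
G+C = 7 + 9 = 16 out of 21 bases
%GC = 16/21 × 100 = 76.19% ≈ 76%

76%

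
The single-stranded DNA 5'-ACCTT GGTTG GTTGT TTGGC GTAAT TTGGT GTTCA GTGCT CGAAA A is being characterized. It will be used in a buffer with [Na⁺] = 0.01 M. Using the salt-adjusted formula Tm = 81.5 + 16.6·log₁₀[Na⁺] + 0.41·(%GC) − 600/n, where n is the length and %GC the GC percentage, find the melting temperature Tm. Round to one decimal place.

Length n = 46. T=18, G=14, A=8, C=6
G+C = 20, so %GC = 20/46 × 100 = 43.478%
Salt term: 16.6 × (-2) = -33.2
GC term: 0.41 × 43.478 = 17.826; length term: −600/46 = −13.043
Tm = 81.5 + (-33.2) + 17.826 − 13.043 = 53.083 → 53.1°C

53.1°C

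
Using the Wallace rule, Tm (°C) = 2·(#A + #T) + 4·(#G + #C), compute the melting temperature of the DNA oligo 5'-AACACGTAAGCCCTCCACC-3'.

Base counts: T=2, G=2, A=6, C=9
So N_AT = 8 and N_GC = 11.
Tm = 2×8 + 4×11 = 60°C

60°C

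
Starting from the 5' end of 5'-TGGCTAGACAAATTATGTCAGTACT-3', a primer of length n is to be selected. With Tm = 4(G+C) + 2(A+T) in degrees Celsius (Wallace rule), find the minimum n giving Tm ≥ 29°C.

First 9 bases: TGGCTAGAC → Tm = 28°C (< 29°C)
First 10 bases: TGGCTAGACA → Tm = 30°C (≥ 29°C)
Each additional base adds 2°C (A/T) or 4°C (G/C), so Tm is non-decreasing in n; n = 10 is the first length to reach 29°C.

n = 10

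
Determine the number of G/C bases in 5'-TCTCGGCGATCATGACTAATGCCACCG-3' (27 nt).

Base counts: T=6, C=9, G=6, A=6
G+C = 6 + 9 = 15

15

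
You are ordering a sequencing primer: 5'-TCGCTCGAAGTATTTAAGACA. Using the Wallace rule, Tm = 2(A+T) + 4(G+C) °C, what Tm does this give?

Scanning the sequence gives G=4, C=4, T=6, A=7.
AT pairs contribute 13, GC pairs contribute 8.
Tm = 2(13) + 4(8) = 26 + 32 = 58°C

58°C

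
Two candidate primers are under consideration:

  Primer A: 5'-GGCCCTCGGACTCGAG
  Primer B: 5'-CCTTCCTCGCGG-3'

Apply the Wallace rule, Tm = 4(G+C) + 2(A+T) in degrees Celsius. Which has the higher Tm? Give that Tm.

Primer A, 56°C

Primer A: A+T=4, G+C=12 → Tm = 2(4)+4(12) = 56°C
Primer B: A+T=3, G+C=9 → Tm = 2(3)+4(9) = 42°C
56°C vs 42°C → primer A is higher.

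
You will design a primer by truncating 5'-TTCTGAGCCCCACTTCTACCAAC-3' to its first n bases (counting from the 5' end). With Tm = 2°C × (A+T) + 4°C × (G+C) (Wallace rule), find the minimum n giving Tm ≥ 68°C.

n = 23

First 22 bases: TTCTGAGCCCCACTTCTACCAA → Tm = 66°C (< 68°C)
First 23 bases: TTCTGAGCCCCACTTCTACCAAC → Tm = 70°C (≥ 68°C)
Since every base adds ≥2°C, Tm only increases with n, so the threshold is first crossed at n = 23.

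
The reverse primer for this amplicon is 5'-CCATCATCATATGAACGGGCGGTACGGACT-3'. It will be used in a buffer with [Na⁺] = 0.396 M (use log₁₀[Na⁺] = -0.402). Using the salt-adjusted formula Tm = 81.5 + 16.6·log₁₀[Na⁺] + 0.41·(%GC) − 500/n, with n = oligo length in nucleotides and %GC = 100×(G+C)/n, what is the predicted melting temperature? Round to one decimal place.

80.0°C

Length n = 30. Scanning the sequence gives T=6, G=8, A=8, C=8.
G+C = 16, so %GC = 16/30 × 100 = 53.333%
Salt term: 16.6 × (-0.402) = -6.673
GC term: 0.41 × 53.333 = 21.867; length term: −500/30 = −16.667
Tm = 81.5 + (-6.673) + 21.867 − 16.667 = 80.027 → 80.0°C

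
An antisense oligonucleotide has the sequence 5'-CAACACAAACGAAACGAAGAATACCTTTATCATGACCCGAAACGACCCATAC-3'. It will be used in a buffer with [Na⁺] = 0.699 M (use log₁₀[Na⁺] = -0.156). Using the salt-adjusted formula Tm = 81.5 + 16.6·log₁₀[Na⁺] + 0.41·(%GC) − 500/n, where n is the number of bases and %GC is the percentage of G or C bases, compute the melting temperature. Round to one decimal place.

Length n = 52. Base counts: T=7, G=6, A=23, C=16
G+C = 22, so %GC = 22/52 × 100 = 42.308%
Salt term: 16.6 × (-0.156) = -2.59
GC term: 0.41 × 42.308 = 17.346; length term: −500/52 = −9.615
Tm = 81.5 + (-2.59) + 17.346 − 9.615 = 86.641 → 86.6°C

86.6°C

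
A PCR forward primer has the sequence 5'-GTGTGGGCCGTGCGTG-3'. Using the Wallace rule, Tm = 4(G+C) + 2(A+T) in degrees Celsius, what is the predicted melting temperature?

56°C

Counting bases: A=0, C=3, G=9, T=4
AT pairs contribute 4, GC pairs contribute 12.
Tm = 4·12 + 2·4 = 48 + 8 = 56°C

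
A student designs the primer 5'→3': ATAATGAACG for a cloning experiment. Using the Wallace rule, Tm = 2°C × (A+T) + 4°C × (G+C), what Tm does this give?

26°C

Scanning the sequence gives T=2, G=2, C=1, A=5.
So N_AT = 7 and N_GC = 3.
Tm = 2(7) + 4(3) = 14 + 12 = 26°C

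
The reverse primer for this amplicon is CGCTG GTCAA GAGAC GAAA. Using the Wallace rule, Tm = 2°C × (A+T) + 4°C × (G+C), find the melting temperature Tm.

58°C

C=4, A=7, G=6, T=2
So N_AT = 9 and N_GC = 10.
Tm = 2(9) + 4(10) = 18 + 40 = 58°C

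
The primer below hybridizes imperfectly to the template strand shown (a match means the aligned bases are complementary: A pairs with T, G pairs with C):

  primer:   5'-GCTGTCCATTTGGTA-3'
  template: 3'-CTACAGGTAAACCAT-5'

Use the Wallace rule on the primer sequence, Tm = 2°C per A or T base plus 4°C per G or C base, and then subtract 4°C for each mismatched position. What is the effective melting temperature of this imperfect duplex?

40°C

Primer base counts: A=2, T=6, G=4, C=3 → A+T=8, G+C=7
Perfect-match Tm = 2(8) + 4(7) = 16 + 28 = 44°C
Mismatches (positions where the bases are not complementary): 1 (at position 2)
Effective Tm = 44 − 1×4 = 44 − 4 = 40°C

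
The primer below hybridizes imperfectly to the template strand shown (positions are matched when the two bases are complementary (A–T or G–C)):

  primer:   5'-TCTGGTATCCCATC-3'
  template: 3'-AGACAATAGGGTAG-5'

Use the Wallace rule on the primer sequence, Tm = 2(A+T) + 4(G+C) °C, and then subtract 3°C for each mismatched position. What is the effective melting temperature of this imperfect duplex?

Primer base counts: A=2, T=5, G=2, C=5 → A+T=7, G+C=7
Perfect-match Tm = 2(7) + 4(7) = 14 + 28 = 42°C
Mismatches (positions where the bases are not complementary): 1 (at position 5)
Effective Tm = 42 − 1×3 = 42 − 3 = 39°C

39°C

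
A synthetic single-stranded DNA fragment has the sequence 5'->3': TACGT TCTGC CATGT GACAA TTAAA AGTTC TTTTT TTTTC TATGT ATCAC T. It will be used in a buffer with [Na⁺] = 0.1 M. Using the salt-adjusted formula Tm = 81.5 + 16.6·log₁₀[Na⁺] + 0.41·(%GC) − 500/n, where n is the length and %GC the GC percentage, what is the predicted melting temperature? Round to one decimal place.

Length n = 51. Base counts: G=6, A=12, C=9, T=24
G+C = 15, so %GC = 15/51 × 100 = 29.412%
Salt term: 16.6 × (-1) = -16.6
GC term: 0.41 × 29.412 = 12.059; length term: −500/51 = −9.804
Tm = 81.5 + (-16.6) + 12.059 − 9.804 = 67.155 → 67.2°C

67.2°C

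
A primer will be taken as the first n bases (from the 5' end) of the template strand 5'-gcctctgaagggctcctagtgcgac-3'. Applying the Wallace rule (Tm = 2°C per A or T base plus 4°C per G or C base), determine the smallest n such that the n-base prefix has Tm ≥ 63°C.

n = 20

First 19 bases: GCCTCTGAAGGGCTCCTAG → Tm = 62°C (< 63°C)
First 20 bases: GCCTCTGAAGGGCTCCTAGT → Tm = 64°C (≥ 63°C)
Each additional base adds 2°C (A/T) or 4°C (G/C), so Tm is non-decreasing in n; n = 20 is the first length to reach 63°C.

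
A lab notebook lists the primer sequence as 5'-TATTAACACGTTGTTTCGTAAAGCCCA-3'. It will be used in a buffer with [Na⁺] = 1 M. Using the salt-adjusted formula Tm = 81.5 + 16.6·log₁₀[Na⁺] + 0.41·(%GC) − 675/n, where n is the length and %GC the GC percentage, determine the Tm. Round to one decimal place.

Length n = 27. Base counts: C=6, A=8, T=9, G=4
G+C = 10, so %GC = 10/27 × 100 = 37.037%
Salt term: 16.6 × (0) = 0
GC term: 0.41 × 37.037 = 15.185; length term: −675/27 = −25
Tm = 81.5 + (0) + 15.185 − 25 = 71.685 → 71.7°C

71.7°C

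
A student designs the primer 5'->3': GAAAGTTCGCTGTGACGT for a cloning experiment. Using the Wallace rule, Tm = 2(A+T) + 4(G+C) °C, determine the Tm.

G=6, T=5, A=4, C=3
AT pairs contribute 9, GC pairs contribute 9.
Tm = 2×9 + 4×9 = 54°C

54°C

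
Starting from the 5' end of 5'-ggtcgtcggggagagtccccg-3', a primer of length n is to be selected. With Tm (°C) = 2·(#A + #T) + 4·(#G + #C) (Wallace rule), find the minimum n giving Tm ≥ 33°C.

n = 10

First 9 bases: GGTCGTCGG → Tm = 32°C (< 33°C)
First 10 bases: GGTCGTCGGG → Tm = 36°C (≥ 33°C)
Since every base adds ≥2°C, Tm only increases with n, so the threshold is first crossed at n = 10.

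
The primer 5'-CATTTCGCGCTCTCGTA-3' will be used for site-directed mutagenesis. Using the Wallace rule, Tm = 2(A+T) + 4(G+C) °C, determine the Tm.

52°C

Scanning the sequence gives T=6, A=2, G=3, C=6.
So N_AT = 8 and N_GC = 9.
Tm = 2×8 + 4×9 = 52°C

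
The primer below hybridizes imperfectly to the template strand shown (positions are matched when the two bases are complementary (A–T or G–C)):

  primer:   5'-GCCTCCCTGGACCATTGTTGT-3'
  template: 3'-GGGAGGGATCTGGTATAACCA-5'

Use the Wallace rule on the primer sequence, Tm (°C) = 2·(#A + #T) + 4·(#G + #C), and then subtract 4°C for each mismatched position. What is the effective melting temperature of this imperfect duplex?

Primer base counts: A=2, T=7, G=5, C=7 → A+T=9, G+C=12
Perfect-match Tm = 2(9) + 4(12) = 18 + 48 = 66°C
Mismatches (positions where the bases are not complementary): 5 (at positions 1, 9, 16, 17, 19)
Effective Tm = 66 − 5×4 = 66 − 20 = 46°C

46°C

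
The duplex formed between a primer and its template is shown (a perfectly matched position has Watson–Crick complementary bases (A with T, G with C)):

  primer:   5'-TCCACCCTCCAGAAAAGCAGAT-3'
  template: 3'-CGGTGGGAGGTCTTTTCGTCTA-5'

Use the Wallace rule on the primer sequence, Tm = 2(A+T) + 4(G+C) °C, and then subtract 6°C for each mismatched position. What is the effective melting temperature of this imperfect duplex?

Primer base counts: A=8, T=3, G=3, C=8 → A+T=11, G+C=11
Perfect-match Tm = 2(11) + 4(11) = 22 + 44 = 66°C
Mismatches (positions where the bases are not complementary): 1 (at position 1)
Effective Tm = 66 − 1×6 = 66 − 6 = 60°C

60°C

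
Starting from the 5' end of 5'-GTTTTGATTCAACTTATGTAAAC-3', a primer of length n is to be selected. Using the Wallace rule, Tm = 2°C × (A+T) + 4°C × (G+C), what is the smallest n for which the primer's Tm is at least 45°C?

First 17 bases: GTTTTGATTCAACTTAT → Tm = 42°C (< 45°C)
First 18 bases: GTTTTGATTCAACTTATG → Tm = 46°C (≥ 45°C)
Since every base adds ≥2°C, Tm only increases with n, so the threshold is first crossed at n = 18.

n = 18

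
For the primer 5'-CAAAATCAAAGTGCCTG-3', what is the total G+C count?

7

Counting bases: T=3, A=7, G=3, C=4
Total G or C: 3 + 4 = 7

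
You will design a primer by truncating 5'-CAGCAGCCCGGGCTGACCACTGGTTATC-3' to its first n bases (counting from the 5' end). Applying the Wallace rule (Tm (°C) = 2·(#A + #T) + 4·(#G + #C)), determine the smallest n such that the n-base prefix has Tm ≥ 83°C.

First 24 bases: CAGCAGCCCGGGCTGACCACTGGT → Tm = 82°C (< 83°C)
First 25 bases: CAGCAGCCCGGGCTGACCACTGGTT → Tm = 84°C (≥ 83°C)
Since every base adds ≥2°C, Tm only increases with n, so the threshold is first crossed at n = 25.

n = 25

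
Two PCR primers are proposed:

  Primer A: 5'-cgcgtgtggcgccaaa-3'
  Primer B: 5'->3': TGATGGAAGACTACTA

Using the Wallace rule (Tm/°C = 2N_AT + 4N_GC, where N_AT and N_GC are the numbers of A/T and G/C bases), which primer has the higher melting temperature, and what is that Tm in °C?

Primer A: A+T=5, G+C=11 → Tm = 2(5)+4(11) = 54°C
Primer B: A+T=10, G+C=6 → Tm = 2(10)+4(6) = 44°C
54°C vs 44°C → primer A is higher.

Primer A, 54°C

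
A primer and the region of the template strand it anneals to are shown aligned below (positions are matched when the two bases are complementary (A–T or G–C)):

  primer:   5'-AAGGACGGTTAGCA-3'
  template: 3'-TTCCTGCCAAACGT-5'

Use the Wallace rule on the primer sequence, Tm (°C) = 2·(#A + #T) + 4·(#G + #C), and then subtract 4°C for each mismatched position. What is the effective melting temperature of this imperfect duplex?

38°C

Primer base counts: A=5, T=2, G=5, C=2 → A+T=7, G+C=7
Perfect-match Tm = 2(7) + 4(7) = 14 + 28 = 42°C
Mismatches (positions where the bases are not complementary): 1 (at position 11)
Effective Tm = 42 − 1×4 = 42 − 4 = 38°C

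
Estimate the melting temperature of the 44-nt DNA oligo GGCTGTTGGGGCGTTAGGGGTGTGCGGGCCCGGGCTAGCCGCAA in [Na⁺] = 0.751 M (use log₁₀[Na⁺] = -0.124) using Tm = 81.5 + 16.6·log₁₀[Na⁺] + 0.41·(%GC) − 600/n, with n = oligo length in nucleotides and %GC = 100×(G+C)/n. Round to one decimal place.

95.6°C

Length n = 44. Scanning the sequence gives T=8, C=10, G=22, A=4.
G+C = 32, so %GC = 32/44 × 100 = 72.727%
Salt term: 16.6 × (-0.124) = -2.058
GC term: 0.41 × 72.727 = 29.818; length term: −600/44 = −13.636
Tm = 81.5 + (-2.058) + 29.818 − 13.636 = 95.624 → 95.6°C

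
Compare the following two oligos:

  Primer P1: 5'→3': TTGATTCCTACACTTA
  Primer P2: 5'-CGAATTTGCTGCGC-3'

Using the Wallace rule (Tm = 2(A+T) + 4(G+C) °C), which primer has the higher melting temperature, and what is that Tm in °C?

Primer P1: A+T=11, G+C=5 → Tm = 2(11)+4(5) = 42°C
Primer P2: A+T=6, G+C=8 → Tm = 2(6)+4(8) = 44°C
42°C vs 44°C → primer P2 is higher.

Primer P2, 44°C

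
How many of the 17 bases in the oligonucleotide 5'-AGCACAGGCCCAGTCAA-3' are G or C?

10

A=6, G=4, C=6, T=1
G+C = 4 + 6 = 10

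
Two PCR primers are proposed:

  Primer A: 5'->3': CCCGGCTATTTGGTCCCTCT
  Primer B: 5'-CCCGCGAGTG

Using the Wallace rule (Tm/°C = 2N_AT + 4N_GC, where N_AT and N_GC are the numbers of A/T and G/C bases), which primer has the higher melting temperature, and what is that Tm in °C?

Primer A: A+T=8, G+C=12 → Tm = 2(8)+4(12) = 64°C
Primer B: A+T=2, G+C=8 → Tm = 2(2)+4(8) = 36°C
64°C vs 36°C → primer A is higher.

Primer A, 64°C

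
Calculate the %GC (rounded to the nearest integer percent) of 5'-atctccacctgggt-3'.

Scanning the sequence gives C=5, G=3, T=4, A=2.
G+C = 3 + 5 = 8 out of 14 bases
%GC = 8/14 × 100 = 57.14% ≈ 57%

57%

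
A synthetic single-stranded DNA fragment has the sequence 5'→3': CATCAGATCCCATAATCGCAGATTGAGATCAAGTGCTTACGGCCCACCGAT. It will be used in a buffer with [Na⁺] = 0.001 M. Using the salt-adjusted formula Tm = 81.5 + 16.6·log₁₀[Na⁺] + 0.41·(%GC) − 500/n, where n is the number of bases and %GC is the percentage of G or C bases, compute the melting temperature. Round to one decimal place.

Length n = 51. A=15, C=15, G=10, T=11
G+C = 25, so %GC = 25/51 × 100 = 49.02%
Salt term: 16.6 × (-3) = -49.8
GC term: 0.41 × 49.02 = 20.098; length term: −500/51 = −9.804
Tm = 81.5 + (-49.8) + 20.098 − 9.804 = 41.994 → 42.0°C

42.0°C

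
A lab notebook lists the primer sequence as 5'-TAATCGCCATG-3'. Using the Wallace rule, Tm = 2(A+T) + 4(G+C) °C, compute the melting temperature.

32°C

G=2, A=3, C=3, T=3
AT pairs contribute 6, GC pairs contribute 5.
Tm = 2×6 + 4×5 = 32°C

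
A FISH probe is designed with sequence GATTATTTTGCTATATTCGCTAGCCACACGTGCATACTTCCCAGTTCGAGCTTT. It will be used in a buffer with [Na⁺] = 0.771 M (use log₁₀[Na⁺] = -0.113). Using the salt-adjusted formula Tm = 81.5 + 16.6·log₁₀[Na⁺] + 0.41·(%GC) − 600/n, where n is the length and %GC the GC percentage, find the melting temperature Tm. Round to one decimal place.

86.0°C

Length n = 54. Scanning the sequence gives A=11, T=20, C=14, G=9.
G+C = 23, so %GC = 23/54 × 100 = 42.593%
Salt term: 16.6 × (-0.113) = -1.876
GC term: 0.41 × 42.593 = 17.463; length term: −600/54 = −11.111
Tm = 81.5 + (-1.876) + 17.463 − 11.111 = 85.976 → 86.0°C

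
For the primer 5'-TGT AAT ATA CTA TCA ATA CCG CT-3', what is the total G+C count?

Scanning the sequence gives A=8, T=8, C=5, G=2.
G+C = 2 + 5 = 7

7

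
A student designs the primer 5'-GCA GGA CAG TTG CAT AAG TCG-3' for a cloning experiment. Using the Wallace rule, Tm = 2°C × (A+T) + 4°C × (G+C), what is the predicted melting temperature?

64°C

Base counts: T=4, C=4, G=7, A=6
AT pairs contribute 10, GC pairs contribute 11.
Tm = 2(10) + 4(11) = 20 + 44 = 64°C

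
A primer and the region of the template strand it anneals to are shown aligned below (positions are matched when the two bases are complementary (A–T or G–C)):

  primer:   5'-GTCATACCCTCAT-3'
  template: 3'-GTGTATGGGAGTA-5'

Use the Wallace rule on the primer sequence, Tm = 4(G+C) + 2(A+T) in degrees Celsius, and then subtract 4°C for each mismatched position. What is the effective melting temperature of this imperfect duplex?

30°C

Primer base counts: A=3, T=4, G=1, C=5 → A+T=7, G+C=6
Perfect-match Tm = 2(7) + 4(6) = 14 + 24 = 38°C
Mismatches (positions where the bases are not complementary): 2 (at positions 1, 2)
Effective Tm = 38 − 2×4 = 38 − 8 = 30°C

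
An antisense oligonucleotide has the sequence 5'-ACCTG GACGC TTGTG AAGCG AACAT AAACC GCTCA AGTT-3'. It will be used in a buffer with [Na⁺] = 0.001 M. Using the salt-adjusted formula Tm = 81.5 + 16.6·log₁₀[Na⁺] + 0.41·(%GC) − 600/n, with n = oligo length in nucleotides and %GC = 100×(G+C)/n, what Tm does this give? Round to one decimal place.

36.3°C

Length n = 39. Scanning the sequence gives C=10, A=12, T=8, G=9.
G+C = 19, so %GC = 19/39 × 100 = 48.718%
Salt term: 16.6 × (-3) = -49.8
GC term: 0.41 × 48.718 = 19.974; length term: −600/39 = −15.385
Tm = 81.5 + (-49.8) + 19.974 − 15.385 = 36.289 → 36.3°C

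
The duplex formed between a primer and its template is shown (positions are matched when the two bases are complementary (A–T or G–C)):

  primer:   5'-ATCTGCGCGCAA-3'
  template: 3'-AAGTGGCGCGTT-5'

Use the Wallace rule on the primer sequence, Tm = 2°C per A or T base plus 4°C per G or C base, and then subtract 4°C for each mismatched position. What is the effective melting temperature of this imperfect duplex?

26°C

Primer base counts: A=3, T=2, G=3, C=4 → A+T=5, G+C=7
Perfect-match Tm = 2(5) + 4(7) = 10 + 28 = 38°C
Mismatches (positions where the bases are not complementary): 3 (at positions 1, 4, 5)
Effective Tm = 38 − 3×4 = 38 − 12 = 26°C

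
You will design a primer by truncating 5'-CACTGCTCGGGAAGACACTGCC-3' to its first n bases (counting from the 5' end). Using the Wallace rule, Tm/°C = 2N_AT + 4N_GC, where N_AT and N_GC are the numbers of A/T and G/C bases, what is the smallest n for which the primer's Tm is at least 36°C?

n = 11

First 10 bases: CACTGCTCGG → Tm = 34°C (< 36°C)
First 11 bases: CACTGCTCGGG → Tm = 38°C (≥ 36°C)
Since every base adds ≥2°C, Tm only increases with n, so the threshold is first crossed at n = 11.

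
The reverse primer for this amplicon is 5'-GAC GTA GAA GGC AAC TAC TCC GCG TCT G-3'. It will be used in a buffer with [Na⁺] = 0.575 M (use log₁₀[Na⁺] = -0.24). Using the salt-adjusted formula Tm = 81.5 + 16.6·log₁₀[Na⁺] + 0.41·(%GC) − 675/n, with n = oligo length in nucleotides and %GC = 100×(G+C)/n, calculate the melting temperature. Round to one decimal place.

Length n = 28. Scanning the sequence gives C=8, A=7, T=5, G=8.
G+C = 16, so %GC = 16/28 × 100 = 57.143%
Salt term: 16.6 × (-0.24) = -3.984
GC term: 0.41 × 57.143 = 23.429; length term: −675/28 = −24.107
Tm = 81.5 + (-3.984) + 23.429 − 24.107 = 76.838 → 76.8°C

76.8°C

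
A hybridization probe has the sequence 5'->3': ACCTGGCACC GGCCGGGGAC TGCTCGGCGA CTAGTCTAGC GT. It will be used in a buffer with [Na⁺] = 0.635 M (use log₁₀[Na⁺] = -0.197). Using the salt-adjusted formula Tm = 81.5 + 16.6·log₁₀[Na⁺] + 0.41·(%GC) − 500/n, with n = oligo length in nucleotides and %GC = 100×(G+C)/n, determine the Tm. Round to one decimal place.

94.6°C

Length n = 42. Scanning the sequence gives G=15, A=6, C=14, T=7.
G+C = 29, so %GC = 29/42 × 100 = 69.048%
Salt term: 16.6 × (-0.197) = -3.27
GC term: 0.41 × 69.048 = 28.31; length term: −500/42 = −11.905
Tm = 81.5 + (-3.27) + 28.31 − 11.905 = 94.635 → 94.6°C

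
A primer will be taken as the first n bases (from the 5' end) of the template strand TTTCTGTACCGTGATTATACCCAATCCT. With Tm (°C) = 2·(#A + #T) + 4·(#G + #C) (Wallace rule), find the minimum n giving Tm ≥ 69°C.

First 25 bases: TTTCTGTACCGTGATTATACCCAAT → Tm = 68°C (< 69°C)
First 26 bases: TTTCTGTACCGTGATTATACCCAATC → Tm = 72°C (≥ 69°C)
Since every base adds ≥2°C, Tm only increases with n, so the threshold is first crossed at n = 26.

n = 26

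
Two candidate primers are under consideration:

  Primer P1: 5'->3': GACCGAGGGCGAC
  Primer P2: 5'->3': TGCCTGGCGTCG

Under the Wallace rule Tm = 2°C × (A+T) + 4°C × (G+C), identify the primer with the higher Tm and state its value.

Primer P1: A+T=3, G+C=10 → Tm = 2(3)+4(10) = 46°C
Primer P2: A+T=3, G+C=9 → Tm = 2(3)+4(9) = 42°C
46°C vs 42°C → primer P1 is higher.

Primer P1, 46°C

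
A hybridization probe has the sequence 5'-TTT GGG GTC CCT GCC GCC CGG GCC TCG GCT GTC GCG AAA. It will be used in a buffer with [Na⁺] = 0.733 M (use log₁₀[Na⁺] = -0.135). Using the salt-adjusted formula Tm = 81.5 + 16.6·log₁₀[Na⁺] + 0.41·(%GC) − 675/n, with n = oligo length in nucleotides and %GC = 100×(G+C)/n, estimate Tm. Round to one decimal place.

Length n = 39. G=14, T=8, A=3, C=14
G+C = 28, so %GC = 28/39 × 100 = 71.795%
Salt term: 16.6 × (-0.135) = -2.241
GC term: 0.41 × 71.795 = 29.436; length term: −675/39 = −17.308
Tm = 81.5 + (-2.241) + 29.436 − 17.308 = 91.387 → 91.4°C

91.4°C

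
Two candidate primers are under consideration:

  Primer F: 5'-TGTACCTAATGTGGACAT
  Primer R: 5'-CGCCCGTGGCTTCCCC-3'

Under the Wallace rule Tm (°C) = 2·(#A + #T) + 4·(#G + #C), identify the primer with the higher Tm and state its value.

Primer R, 58°C

Primer F: A+T=11, G+C=7 → Tm = 2(11)+4(7) = 50°C
Primer R: A+T=3, G+C=13 → Tm = 2(3)+4(13) = 58°C
50°C vs 58°C → primer R is higher.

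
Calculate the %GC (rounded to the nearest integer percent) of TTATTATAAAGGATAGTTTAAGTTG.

20%

Scanning the sequence gives C=0, T=11, G=5, A=9.
G+C = 5 + 0 = 5 out of 25 bases
%GC = 5/25 × 100 = 20% ≈ 20%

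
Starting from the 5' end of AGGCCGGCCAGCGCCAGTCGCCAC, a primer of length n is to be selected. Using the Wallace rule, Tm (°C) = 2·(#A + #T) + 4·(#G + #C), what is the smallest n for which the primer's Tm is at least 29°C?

First 7 bases: AGGCCGG → Tm = 26°C (< 29°C)
First 8 bases: AGGCCGGC → Tm = 30°C (≥ 29°C)
Since every base adds ≥2°C, Tm only increases with n, so the threshold is first crossed at n = 8.

n = 8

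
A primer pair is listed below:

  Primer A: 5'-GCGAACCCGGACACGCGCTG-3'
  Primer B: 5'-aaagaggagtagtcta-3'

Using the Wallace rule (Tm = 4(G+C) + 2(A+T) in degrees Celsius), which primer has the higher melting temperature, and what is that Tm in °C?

Primer A, 70°C

Primer A: A+T=5, G+C=15 → Tm = 2(5)+4(15) = 70°C
Primer B: A+T=10, G+C=6 → Tm = 2(10)+4(6) = 44°C
70°C vs 44°C → primer A is higher.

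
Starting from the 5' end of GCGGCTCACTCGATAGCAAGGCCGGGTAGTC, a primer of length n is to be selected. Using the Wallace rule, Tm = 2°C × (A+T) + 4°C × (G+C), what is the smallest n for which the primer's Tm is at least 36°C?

First 10 bases: GCGGCTCACT → Tm = 34°C (< 36°C)
First 11 bases: GCGGCTCACTC → Tm = 38°C (≥ 36°C)
Since every base adds ≥2°C, Tm only increases with n, so the threshold is first crossed at n = 11.

n = 11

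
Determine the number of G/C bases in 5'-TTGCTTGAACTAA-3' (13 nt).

4

Scanning the sequence gives A=4, G=2, C=2, T=5.
Total G or C: 2 + 2 = 4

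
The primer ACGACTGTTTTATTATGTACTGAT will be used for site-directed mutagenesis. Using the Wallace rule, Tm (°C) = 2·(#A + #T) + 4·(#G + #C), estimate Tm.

Base counts: C=3, A=6, G=4, T=11
So N_AT = 17 and N_GC = 7.
Tm = 4·7 + 2·17 = 28 + 34 = 62°C

62°C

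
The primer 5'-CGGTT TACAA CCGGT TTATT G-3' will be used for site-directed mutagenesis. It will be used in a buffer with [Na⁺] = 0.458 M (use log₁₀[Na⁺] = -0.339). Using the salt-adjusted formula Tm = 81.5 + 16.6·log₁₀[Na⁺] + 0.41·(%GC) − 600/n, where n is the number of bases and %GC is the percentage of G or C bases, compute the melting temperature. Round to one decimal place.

Length n = 21. Base counts: A=4, C=4, T=8, G=5
G+C = 9, so %GC = 9/21 × 100 = 42.857%
Salt term: 16.6 × (-0.339) = -5.627
GC term: 0.41 × 42.857 = 17.571; length term: −600/21 = −28.571
Tm = 81.5 + (-5.627) + 17.571 − 28.571 = 64.873 → 64.9°C

64.9°C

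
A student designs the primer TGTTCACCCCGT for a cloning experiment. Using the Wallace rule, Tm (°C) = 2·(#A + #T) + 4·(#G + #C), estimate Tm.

38°C

Counting bases: T=4, G=2, C=5, A=1
AT pairs contribute 5, GC pairs contribute 7.
Tm = 2(5) + 4(7) = 10 + 28 = 38°C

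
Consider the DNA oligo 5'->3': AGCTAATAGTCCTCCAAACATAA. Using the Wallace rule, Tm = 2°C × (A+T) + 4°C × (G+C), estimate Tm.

Counting bases: G=2, A=10, T=5, C=6
AT pairs contribute 15, GC pairs contribute 8.
Tm = 2(15) + 4(8) = 30 + 32 = 62°C

62°C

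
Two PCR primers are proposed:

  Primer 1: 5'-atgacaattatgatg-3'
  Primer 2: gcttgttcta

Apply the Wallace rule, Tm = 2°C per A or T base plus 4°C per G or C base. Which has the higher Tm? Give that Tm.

Primer 1: A+T=11, G+C=4 → Tm = 2(11)+4(4) = 38°C
Primer 2: A+T=6, G+C=4 → Tm = 2(6)+4(4) = 28°C
38°C vs 28°C → primer 1 is higher.

Primer 1, 38°C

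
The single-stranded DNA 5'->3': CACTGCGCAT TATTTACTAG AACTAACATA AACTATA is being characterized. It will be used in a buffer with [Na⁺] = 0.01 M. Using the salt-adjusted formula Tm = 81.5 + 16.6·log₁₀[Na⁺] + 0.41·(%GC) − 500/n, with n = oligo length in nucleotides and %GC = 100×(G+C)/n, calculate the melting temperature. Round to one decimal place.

Length n = 37. Scanning the sequence gives C=8, T=11, G=3, A=15.
G+C = 11, so %GC = 11/37 × 100 = 29.73%
Salt term: 16.6 × (-2) = -33.2
GC term: 0.41 × 29.73 = 12.189; length term: −500/37 = −13.514
Tm = 81.5 + (-33.2) + 12.189 − 13.514 = 46.975 → 47.0°C

47.0°C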